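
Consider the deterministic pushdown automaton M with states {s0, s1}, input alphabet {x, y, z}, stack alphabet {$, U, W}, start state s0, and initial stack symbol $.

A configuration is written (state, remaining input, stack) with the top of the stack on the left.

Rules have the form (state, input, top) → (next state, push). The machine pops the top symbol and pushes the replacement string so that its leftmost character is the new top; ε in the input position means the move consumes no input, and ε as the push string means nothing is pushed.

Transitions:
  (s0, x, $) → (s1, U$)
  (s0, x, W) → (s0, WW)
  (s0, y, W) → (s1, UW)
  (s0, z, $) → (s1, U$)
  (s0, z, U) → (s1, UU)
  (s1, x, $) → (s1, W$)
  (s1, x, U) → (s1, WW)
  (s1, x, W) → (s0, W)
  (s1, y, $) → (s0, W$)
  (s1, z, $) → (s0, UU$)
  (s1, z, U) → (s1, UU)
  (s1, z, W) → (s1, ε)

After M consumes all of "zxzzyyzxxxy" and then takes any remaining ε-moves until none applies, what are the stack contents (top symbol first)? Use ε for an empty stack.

(s0, zxzzyyzxxxy, $)
  read z, top $: go to s1, push U$ → (s1, xzzyyzxxxy, U$)
  read x, top U: go to s1, push WW → (s1, zzyyzxxxy, WW$)
  read z, top W: go to s1, push ε → (s1, zyyzxxxy, W$)
  read z, top W: go to s1, push ε → (s1, yyzxxxy, $)
  read y, top $: go to s0, push W$ → (s0, yzxxxy, W$)
  read y, top W: go to s1, push UW → (s1, zxxxy, UW$)
  read z, top U: go to s1, push UU → (s1, xxxy, UUW$)
  read x, top U: go to s1, push WW → (s1, xxy, WWUW$)
  read x, top W: go to s0, push W → (s0, xy, WWUW$)
  read x, top W: go to s0, push WW → (s0, y, WWWUW$)
  read y, top W: go to s1, push UW → (s1, ε, UWWWUW$)
All input consumed in state s1 with stack UWWWUW$.

UWWWUW$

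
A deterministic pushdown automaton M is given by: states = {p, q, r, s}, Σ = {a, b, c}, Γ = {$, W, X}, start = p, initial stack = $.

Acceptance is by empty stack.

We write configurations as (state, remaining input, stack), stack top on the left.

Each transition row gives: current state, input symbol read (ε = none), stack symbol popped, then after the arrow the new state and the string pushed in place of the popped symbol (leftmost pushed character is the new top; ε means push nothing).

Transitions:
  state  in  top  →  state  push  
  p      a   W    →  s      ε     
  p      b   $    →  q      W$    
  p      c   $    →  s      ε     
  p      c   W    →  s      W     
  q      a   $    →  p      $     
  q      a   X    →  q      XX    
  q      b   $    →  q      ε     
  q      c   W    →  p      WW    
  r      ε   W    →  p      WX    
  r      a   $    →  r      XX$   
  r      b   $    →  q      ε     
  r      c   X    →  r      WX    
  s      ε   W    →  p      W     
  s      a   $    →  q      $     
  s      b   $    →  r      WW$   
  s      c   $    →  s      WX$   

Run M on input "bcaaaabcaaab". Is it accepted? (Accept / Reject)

(p, bcaaaabcaaab, $) ⊢ (q, caaaabcaaab, W$) ⊢ (p, aaaabcaaab, WW$) ⊢ (s, aaabcaaab, W$) ⊢ (p, aaabcaaab, W$) ⊢ (s, aabcaaab, $) ⊢ (q, abcaaab, $) ⊢ (p, bcaaab, $) ⊢ (q, caaab, W$) ⊢ (p, aaab, WW$) ⊢ (s, aab, W$) ⊢ (p, aab, W$) ⊢ (s, ab, $) ⊢ (q, b, $) ⊢ (q, ε, ε)
All input consumed and the stack is empty.

Accept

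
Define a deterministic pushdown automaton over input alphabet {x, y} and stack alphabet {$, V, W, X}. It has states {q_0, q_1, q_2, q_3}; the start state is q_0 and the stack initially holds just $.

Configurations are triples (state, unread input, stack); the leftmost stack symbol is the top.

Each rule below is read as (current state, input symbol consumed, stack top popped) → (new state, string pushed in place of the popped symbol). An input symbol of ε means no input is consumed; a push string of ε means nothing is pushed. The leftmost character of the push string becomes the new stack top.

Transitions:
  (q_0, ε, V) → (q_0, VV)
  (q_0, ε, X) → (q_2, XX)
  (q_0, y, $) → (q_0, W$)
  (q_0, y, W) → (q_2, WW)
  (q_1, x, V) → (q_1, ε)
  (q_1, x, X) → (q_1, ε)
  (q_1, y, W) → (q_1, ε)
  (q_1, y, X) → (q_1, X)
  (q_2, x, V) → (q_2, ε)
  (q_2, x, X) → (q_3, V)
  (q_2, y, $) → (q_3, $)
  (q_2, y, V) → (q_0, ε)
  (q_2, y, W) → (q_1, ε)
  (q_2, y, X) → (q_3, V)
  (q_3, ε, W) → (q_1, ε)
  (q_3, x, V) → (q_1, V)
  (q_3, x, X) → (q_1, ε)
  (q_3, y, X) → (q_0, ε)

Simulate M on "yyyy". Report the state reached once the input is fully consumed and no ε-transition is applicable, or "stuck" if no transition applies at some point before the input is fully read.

(q_0, yyyy, $)
  read y, top $: go to q_0, push W$ → (q_0, yyy, W$)
  read y, top W: go to q_2, push WW → (q_2, yy, WW$)
  read y, top W: go to q_1, push ε → (q_1, y, W$)
  read y, top W: go to q_1, push ε → (q_1, ε, $)
All input consumed; M is in state q_1.

q_1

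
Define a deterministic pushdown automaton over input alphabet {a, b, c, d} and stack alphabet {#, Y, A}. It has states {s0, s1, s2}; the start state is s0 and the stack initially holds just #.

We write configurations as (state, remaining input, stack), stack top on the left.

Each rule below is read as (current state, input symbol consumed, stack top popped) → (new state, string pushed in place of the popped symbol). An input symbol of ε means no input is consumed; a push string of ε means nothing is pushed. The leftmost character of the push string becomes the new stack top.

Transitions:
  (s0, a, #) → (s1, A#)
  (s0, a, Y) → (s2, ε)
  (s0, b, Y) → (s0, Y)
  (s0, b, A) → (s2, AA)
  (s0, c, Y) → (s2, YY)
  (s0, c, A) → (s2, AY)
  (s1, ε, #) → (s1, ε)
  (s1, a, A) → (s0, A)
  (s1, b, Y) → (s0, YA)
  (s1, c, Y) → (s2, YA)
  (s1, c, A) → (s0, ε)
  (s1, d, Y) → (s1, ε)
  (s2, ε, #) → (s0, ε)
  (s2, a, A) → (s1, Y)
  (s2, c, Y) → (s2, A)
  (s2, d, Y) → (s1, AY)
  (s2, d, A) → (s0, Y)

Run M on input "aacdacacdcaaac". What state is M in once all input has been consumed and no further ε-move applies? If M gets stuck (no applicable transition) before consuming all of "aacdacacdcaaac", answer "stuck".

stuck

(s0, aacdacacdcaaac, #)
  read a, top #: go to s1, push A# → (s1, acdacacdcaaac, A#)
  read a, top A: go to s0, push A → (s0, cdacacdcaaac, A#)
  read c, top A: go to s2, push AY → (s2, dacacdcaaac, AY#)
  read d, top A: go to s0, push Y → (s0, acacdcaaac, YY#)
  read a, top Y: go to s2, push ε → (s2, cacdcaaac, Y#)
  read c, top Y: go to s2, push A → (s2, acdcaaac, A#)
  read a, top A: go to s1, push Y → (s1, cdcaaac, Y#)
  read c, top Y: go to s2, push YA → (s2, dcaaac, YA#)
  read d, top Y: go to s1, push AY → (s1, caaac, AYA#)
  read c, top A: go to s0, push ε → (s0, aaac, YA#)
  read a, top Y: go to s2, push ε → (s2, aac, A#)
  read a, top A: go to s1, push Y → (s1, ac, Y#)
No transition for (s1, a, top Y); M blocks with input ac remaining.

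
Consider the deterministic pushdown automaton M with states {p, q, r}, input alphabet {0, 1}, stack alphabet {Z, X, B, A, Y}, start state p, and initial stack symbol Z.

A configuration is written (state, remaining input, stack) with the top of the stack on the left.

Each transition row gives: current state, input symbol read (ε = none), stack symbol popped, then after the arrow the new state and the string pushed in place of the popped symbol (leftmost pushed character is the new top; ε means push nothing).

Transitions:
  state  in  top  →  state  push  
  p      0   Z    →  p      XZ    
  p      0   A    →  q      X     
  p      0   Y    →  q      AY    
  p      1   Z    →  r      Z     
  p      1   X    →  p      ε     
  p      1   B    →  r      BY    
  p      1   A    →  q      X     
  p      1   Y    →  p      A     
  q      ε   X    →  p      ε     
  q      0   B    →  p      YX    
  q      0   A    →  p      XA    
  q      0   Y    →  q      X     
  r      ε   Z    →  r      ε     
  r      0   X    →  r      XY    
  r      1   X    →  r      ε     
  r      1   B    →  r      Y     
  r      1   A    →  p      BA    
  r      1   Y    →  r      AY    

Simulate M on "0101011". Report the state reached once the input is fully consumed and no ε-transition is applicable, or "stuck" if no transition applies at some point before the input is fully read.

r

(p, 0101011, Z) ⊢ (p, 101011, XZ) ⊢ (p, 01011, Z) ⊢ (p, 1011, XZ) ⊢ (p, 011, Z) ⊢ (p, 11, XZ) ⊢ (p, 1, Z) ⊢ (r, ε, Z) ⊢ (r, ε, ε)
All input consumed; M is in state r.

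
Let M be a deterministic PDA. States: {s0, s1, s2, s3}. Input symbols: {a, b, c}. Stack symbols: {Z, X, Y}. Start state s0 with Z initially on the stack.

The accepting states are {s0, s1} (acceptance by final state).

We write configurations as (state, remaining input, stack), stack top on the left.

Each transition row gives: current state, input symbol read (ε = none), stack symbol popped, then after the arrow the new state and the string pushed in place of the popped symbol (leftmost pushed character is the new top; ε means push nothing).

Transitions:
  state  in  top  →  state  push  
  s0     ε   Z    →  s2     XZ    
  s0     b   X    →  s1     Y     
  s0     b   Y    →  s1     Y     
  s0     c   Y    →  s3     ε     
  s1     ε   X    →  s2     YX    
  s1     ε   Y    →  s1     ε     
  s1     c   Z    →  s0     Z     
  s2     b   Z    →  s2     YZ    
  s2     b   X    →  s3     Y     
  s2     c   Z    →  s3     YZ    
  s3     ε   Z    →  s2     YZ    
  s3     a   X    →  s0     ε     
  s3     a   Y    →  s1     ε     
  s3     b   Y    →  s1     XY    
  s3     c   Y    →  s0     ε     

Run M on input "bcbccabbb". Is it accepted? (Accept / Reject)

(s0, bcbccabbb, Z) ⊢ (s2, bcbccabbb, XZ) ⊢ (s3, cbccabbb, YZ) ⊢ (s0, bccabbb, Z) ⊢ (s2, bccabbb, XZ) ⊢ (s3, ccabbb, YZ) ⊢ (s0, cabbb, Z) ⊢ (s2, cabbb, XZ)
No transition applies at (s2, cabbb, XZ); input not fully consumed.

Reject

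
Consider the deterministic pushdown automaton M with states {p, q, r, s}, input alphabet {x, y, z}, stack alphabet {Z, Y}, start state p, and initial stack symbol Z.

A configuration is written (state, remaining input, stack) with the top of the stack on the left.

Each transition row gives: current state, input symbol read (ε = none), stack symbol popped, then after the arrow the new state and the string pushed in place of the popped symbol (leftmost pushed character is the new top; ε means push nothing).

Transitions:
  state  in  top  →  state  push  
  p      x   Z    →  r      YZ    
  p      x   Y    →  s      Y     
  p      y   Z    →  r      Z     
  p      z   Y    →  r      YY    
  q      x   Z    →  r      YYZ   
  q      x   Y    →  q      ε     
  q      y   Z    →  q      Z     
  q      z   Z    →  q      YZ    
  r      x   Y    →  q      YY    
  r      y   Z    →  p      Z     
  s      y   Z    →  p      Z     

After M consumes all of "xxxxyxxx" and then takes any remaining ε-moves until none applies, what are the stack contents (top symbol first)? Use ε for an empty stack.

(p, xxxxyxxx, Z)
  read x, top Z: go to r, push YZ → (r, xxxyxxx, YZ)
  read x, top Y: go to q, push YY → (q, xxyxxx, YYZ)
  read x, top Y: go to q, push ε → (q, xyxxx, YZ)
  read x, top Y: go to q, push ε → (q, yxxx, Z)
  read y, top Z: go to q, push Z → (q, xxx, Z)
  read x, top Z: go to r, push YYZ → (r, xx, YYZ)
  read x, top Y: go to q, push YY → (q, x, YYYZ)
  read x, top Y: go to q, push ε → (q, ε, YYZ)
All input consumed in state q with stack YYZ.

YYZ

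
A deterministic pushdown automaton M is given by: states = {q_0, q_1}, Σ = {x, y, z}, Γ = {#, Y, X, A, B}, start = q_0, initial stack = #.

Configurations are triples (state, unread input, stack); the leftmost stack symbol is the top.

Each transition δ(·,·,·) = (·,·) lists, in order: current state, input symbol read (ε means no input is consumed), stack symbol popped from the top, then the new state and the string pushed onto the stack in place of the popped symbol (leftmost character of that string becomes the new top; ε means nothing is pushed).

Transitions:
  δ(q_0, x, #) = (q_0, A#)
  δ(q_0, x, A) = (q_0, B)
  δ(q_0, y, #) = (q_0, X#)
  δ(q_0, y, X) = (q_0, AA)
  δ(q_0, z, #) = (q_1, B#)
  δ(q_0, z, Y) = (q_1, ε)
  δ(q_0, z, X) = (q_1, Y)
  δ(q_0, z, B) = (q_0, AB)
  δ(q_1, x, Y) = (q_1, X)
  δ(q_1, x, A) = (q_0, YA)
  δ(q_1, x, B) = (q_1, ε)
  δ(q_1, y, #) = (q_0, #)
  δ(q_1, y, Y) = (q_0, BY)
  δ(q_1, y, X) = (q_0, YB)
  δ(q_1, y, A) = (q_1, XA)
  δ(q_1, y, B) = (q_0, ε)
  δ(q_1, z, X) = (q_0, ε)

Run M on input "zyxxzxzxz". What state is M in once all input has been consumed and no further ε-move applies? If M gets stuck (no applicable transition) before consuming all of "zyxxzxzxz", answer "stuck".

(q_0, zyxxzxzxz, #) ⊢ (q_1, yxxzxzxz, B#) ⊢ (q_0, xxzxzxz, #) ⊢ (q_0, xzxzxz, A#) ⊢ (q_0, zxzxz, B#) ⊢ (q_0, xzxz, AB#) ⊢ (q_0, zxz, BB#) ⊢ (q_0, xz, ABB#) ⊢ (q_0, z, BBB#) ⊢ (q_0, ε, ABBB#)
All input consumed; M is in state q_0.

q_0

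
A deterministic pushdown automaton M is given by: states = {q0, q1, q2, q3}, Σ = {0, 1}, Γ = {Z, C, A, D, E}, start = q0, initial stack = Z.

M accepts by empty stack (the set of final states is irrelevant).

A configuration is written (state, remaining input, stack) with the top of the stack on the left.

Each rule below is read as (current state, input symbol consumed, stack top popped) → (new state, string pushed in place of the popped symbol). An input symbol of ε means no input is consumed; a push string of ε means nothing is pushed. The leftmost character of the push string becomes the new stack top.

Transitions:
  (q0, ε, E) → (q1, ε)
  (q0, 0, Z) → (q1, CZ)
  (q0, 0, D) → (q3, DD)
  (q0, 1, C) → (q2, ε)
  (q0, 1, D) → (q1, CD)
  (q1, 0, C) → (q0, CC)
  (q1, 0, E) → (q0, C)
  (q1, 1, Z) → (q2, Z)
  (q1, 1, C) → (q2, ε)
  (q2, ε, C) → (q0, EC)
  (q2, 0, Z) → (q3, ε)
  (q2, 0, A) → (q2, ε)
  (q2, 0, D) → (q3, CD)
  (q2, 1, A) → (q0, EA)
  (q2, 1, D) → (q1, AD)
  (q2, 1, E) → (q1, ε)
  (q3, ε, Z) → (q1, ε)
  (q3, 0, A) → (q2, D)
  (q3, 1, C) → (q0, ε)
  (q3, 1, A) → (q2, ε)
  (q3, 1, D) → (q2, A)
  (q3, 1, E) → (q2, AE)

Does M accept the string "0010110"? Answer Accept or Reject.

(q0, 0010110, Z)
  read 0, top Z: go to q1, push CZ → (q1, 010110, CZ)
  read 0, top C: go to q0, push CC → (q0, 10110, CCZ)
  read 1, top C: go to q2, push ε → (q2, 0110, CZ)
  ε-move, top C: go to q0, push EC → (q0, 0110, ECZ)
  ε-move, top E: go to q1, push ε → (q1, 0110, CZ)
  read 0, top C: go to q0, push CC → (q0, 110, CCZ)
  read 1, top C: go to q2, push ε → (q2, 10, CZ)
  ε-move, top C: go to q0, push EC → (q0, 10, ECZ)
  ε-move, top E: go to q1, push ε → (q1, 10, CZ)
  read 1, top C: go to q2, push ε → (q2, 0, Z)
  read 0, top Z: go to q3, push ε → (q3, ε, ε)
All input consumed and the stack is empty.

Accept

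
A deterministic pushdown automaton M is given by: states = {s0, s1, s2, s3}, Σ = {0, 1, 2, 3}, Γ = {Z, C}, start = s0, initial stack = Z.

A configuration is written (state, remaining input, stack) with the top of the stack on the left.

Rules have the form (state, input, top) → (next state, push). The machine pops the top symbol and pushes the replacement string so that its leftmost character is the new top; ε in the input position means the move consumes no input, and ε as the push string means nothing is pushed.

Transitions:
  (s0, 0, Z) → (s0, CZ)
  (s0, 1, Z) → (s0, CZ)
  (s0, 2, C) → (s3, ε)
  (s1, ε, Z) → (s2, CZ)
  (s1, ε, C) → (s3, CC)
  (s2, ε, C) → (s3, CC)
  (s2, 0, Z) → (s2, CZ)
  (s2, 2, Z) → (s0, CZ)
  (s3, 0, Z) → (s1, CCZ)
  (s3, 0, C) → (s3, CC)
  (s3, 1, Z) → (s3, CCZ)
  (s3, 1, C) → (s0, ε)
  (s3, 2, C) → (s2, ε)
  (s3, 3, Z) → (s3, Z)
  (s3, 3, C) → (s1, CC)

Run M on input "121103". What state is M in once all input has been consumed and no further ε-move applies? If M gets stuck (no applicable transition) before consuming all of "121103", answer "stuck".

(s0, 121103, Z) ⊢ (s0, 21103, CZ) ⊢ (s3, 1103, Z) ⊢ (s3, 103, CCZ) ⊢ (s0, 03, CZ)
No transition for (s0, 0, top C); M blocks with input 03 remaining.

stuck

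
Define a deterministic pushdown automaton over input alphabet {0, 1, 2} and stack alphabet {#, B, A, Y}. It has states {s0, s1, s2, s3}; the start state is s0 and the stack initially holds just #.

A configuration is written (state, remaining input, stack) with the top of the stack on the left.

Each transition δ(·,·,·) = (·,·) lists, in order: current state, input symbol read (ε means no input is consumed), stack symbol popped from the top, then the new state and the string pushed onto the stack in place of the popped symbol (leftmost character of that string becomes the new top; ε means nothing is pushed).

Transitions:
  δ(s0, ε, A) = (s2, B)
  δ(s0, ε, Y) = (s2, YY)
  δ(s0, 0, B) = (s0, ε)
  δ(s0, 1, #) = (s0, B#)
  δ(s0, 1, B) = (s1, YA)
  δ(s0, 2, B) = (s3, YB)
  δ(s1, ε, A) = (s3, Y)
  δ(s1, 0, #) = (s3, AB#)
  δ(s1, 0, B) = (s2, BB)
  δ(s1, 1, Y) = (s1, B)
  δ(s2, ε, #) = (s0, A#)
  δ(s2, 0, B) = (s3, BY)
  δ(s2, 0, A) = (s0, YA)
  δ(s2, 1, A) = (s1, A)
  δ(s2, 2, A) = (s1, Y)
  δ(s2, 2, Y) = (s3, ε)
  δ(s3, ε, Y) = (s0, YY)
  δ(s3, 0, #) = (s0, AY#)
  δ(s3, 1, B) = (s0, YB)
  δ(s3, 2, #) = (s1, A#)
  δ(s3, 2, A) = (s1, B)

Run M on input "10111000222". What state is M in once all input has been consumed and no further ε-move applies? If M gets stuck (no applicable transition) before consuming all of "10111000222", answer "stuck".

(s0, 10111000222, #)
  read 1, top #: go to s0, push B# → (s0, 0111000222, B#)
  read 0, top B: go to s0, push ε → (s0, 111000222, #)
  read 1, top #: go to s0, push B# → (s0, 11000222, B#)
  read 1, top B: go to s1, push YA → (s1, 1000222, YA#)
  read 1, top Y: go to s1, push B → (s1, 000222, BA#)
  read 0, top B: go to s2, push BB → (s2, 00222, BBA#)
  read 0, top B: go to s3, push BY → (s3, 0222, BYBA#)
No transition for (s3, 0, top B); M blocks with input 0222 remaining.

stuck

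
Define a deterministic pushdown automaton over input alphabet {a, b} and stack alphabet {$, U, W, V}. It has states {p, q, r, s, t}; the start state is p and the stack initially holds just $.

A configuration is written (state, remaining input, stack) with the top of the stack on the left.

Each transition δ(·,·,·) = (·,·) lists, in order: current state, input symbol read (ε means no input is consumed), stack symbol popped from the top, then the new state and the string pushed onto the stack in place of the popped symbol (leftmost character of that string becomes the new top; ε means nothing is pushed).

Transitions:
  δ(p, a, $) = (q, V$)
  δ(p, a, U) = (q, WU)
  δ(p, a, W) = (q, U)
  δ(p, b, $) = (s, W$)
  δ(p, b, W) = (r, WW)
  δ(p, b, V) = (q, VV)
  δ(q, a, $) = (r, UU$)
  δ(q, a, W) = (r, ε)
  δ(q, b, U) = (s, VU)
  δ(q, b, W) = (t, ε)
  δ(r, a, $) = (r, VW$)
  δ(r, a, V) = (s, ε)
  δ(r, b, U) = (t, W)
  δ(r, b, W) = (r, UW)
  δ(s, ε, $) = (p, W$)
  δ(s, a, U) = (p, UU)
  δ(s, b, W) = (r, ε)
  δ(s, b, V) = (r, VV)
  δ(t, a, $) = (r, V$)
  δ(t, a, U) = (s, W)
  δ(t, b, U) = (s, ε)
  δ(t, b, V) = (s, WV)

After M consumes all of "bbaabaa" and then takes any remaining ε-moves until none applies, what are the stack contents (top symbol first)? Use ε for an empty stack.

(p, bbaabaa, $) ⊢ (s, baabaa, W$) ⊢ (r, aabaa, $) ⊢ (r, abaa, VW$) ⊢ (s, baa, W$) ⊢ (r, aa, $) ⊢ (r, a, VW$) ⊢ (s, ε, W$)
All input consumed in state s with stack W$.

W$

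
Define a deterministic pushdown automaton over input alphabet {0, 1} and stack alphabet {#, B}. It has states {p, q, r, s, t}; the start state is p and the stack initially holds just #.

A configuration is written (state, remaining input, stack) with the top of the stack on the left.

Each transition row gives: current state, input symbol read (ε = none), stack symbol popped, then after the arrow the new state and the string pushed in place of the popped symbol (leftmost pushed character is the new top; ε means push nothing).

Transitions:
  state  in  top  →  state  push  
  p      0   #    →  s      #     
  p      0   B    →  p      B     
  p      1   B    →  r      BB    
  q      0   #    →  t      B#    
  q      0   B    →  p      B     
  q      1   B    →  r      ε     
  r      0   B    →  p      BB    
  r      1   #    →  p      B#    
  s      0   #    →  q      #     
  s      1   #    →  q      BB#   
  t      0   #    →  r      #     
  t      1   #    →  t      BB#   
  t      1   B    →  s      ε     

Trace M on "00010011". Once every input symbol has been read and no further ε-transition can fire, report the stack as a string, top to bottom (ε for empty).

(p, 00010011, #)
  read 0, top #: go to s, push # → (s, 0010011, #)
  read 0, top #: go to q, push # → (q, 010011, #)
  read 0, top #: go to t, push B# → (t, 10011, B#)
  read 1, top B: go to s, push ε → (s, 0011, #)
  read 0, top #: go to q, push # → (q, 011, #)
  read 0, top #: go to t, push B# → (t, 11, B#)
  read 1, top B: go to s, push ε → (s, 1, #)
  read 1, top #: go to q, push BB# → (q, ε, BB#)
All input consumed in state q with stack BB#.

BB#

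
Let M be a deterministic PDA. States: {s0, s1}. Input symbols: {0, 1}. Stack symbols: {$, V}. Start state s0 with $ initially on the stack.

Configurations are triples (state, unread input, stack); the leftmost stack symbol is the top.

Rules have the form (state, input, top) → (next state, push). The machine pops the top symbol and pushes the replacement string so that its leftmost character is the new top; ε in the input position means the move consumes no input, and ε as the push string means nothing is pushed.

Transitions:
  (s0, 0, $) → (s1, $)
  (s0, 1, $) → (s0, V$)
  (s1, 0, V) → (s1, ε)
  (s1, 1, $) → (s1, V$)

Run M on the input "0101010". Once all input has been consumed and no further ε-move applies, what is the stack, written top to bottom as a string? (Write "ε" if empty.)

$

(s0, 0101010, $) ⊢ (s1, 101010, $) ⊢ (s1, 01010, V$) ⊢ (s1, 1010, $) ⊢ (s1, 010, V$) ⊢ (s1, 10, $) ⊢ (s1, 0, V$) ⊢ (s1, ε, $)
All input consumed in state s1 with stack $.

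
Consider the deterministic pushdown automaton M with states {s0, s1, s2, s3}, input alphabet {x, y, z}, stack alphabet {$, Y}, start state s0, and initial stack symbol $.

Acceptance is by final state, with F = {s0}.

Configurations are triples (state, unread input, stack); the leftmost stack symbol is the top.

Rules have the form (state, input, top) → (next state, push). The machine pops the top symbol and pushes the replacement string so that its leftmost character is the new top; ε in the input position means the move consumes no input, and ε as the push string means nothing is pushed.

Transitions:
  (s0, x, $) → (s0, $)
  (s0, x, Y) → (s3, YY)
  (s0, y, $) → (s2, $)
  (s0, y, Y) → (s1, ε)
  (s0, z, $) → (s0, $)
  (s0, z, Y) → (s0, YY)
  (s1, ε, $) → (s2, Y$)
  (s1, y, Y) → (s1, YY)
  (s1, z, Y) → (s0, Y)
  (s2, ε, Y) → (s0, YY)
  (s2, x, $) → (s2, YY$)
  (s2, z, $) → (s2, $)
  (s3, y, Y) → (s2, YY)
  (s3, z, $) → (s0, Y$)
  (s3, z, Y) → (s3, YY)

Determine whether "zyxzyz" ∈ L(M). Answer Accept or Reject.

Accept

(s0, zyxzyz, $)
  read z, top $: go to s0, push $ → (s0, yxzyz, $)
  read y, top $: go to s2, push $ → (s2, xzyz, $)
  read x, top $: go to s2, push YY$ → (s2, zyz, YY$)
  ε-move, top Y: go to s0, push YY → (s0, zyz, YYY$)
  read z, top Y: go to s0, push YY → (s0, yz, YYYY$)
  read y, top Y: go to s1, push ε → (s1, z, YYY$)
  read z, top Y: go to s0, push Y → (s0, ε, YYY$)
All input consumed; state s0 ∈ F.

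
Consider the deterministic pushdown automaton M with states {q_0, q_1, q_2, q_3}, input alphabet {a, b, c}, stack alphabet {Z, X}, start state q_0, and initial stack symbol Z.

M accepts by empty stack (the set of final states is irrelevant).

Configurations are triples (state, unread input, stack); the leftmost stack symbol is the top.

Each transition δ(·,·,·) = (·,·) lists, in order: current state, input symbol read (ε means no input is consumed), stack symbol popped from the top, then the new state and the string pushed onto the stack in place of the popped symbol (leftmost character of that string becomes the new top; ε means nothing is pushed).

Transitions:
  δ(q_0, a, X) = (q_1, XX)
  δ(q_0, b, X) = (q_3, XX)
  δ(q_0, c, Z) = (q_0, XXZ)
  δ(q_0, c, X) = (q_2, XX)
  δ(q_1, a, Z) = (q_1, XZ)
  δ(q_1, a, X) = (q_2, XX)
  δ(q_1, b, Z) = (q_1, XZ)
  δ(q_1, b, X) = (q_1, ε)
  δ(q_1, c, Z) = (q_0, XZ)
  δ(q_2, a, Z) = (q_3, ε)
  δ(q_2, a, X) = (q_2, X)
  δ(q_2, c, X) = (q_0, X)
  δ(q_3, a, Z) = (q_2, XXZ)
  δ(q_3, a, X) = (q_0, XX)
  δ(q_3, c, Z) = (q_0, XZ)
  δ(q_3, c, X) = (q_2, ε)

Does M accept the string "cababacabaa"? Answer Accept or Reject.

(q_0, cababacabaa, Z)
  read c, top Z: go to q_0, push XXZ → (q_0, ababacabaa, XXZ)
  read a, top X: go to q_1, push XX → (q_1, babacabaa, XXXZ)
  read b, top X: go to q_1, push ε → (q_1, abacabaa, XXZ)
  read a, top X: go to q_2, push XX → (q_2, bacabaa, XXXZ)
No transition applies at (q_2, bacabaa, XXXZ); input not fully consumed.

Reject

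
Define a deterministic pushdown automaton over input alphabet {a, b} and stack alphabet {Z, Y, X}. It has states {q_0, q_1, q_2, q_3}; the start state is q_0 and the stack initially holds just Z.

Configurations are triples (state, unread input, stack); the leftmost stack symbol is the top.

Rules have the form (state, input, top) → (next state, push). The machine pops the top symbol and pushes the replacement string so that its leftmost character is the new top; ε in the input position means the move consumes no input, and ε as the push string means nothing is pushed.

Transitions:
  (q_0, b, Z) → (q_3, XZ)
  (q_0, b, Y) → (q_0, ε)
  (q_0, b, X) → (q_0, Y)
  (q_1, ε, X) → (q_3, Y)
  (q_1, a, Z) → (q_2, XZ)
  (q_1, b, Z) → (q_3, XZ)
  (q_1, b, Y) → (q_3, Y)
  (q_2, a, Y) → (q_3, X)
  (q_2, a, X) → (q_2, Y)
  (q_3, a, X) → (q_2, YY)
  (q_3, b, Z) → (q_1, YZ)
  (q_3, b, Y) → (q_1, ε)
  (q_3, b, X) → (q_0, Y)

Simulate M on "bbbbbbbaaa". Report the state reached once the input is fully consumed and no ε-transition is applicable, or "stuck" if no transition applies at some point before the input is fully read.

q_2

(q_0, bbbbbbbaaa, Z)
  read b, top Z: go to q_3, push XZ → (q_3, bbbbbbaaa, XZ)
  read b, top X: go to q_0, push Y → (q_0, bbbbbaaa, YZ)
  read b, top Y: go to q_0, push ε → (q_0, bbbbaaa, Z)
  read b, top Z: go to q_3, push XZ → (q_3, bbbaaa, XZ)
  read b, top X: go to q_0, push Y → (q_0, bbaaa, YZ)
  read b, top Y: go to q_0, push ε → (q_0, baaa, Z)
  read b, top Z: go to q_3, push XZ → (q_3, aaa, XZ)
  read a, top X: go to q_2, push YY → (q_2, aa, YYZ)
  read a, top Y: go to q_3, push X → (q_3, a, XYZ)
  read a, top X: go to q_2, push YY → (q_2, ε, YYYZ)
All input consumed; M is in state q_2.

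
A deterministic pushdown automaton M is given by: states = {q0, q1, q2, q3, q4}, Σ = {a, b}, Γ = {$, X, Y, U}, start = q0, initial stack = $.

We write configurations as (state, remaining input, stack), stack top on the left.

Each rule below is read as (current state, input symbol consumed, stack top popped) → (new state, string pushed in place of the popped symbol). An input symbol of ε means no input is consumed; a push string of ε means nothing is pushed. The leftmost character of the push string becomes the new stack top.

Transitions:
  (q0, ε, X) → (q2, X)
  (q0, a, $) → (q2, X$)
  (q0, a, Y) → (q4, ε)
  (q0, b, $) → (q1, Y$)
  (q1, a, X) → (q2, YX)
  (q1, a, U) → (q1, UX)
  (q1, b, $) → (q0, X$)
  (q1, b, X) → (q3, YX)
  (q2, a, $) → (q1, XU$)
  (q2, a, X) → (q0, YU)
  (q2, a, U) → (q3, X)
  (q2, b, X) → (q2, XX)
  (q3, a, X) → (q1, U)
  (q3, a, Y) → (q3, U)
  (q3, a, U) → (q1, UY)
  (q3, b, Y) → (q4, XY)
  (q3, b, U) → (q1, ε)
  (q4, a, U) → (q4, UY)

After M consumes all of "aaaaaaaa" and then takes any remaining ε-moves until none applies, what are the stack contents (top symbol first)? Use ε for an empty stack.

(q0, aaaaaaaa, $)
  read a, top $: go to q2, push X$ → (q2, aaaaaaa, X$)
  read a, top X: go to q0, push YU → (q0, aaaaaa, YU$)
  read a, top Y: go to q4, push ε → (q4, aaaaa, U$)
  read a, top U: go to q4, push UY → (q4, aaaa, UY$)
  read a, top U: go to q4, push UY → (q4, aaa, UYY$)
  read a, top U: go to q4, push UY → (q4, aa, UYYY$)
  read a, top U: go to q4, push UY → (q4, a, UYYYY$)
  read a, top U: go to q4, push UY → (q4, ε, UYYYYY$)
All input consumed in state q4 with stack UYYYYY$.

UYYYYY$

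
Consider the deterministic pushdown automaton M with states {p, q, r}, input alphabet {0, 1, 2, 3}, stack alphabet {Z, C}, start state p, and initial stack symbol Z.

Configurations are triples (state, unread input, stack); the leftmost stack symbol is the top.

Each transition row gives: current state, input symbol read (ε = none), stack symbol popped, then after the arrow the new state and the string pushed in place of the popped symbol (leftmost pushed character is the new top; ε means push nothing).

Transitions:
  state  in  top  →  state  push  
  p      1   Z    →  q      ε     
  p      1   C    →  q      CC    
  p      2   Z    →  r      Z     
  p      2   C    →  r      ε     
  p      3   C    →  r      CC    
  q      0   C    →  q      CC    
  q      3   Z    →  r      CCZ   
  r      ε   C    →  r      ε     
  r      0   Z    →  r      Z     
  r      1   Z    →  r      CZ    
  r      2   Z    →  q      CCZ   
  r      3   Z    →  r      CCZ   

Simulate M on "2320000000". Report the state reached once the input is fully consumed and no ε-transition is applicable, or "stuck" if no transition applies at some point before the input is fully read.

q

(p, 2320000000, Z)
  read 2, top Z: go to r, push Z → (r, 320000000, Z)
  read 3, top Z: go to r, push CCZ → (r, 20000000, CCZ)
  ε-move, top C: go to r, push ε → (r, 20000000, CZ)
  ε-move, top C: go to r, push ε → (r, 20000000, Z)
  read 2, top Z: go to q, push CCZ → (q, 0000000, CCZ)
  read 0, top C: go to q, push CC → (q, 000000, CCCZ)
  read 0, top C: go to q, push CC → (q, 00000, CCCCZ)
  read 0, top C: go to q, push CC → (q, 0000, CCCCCZ)
  read 0, top C: go to q, push CC → (q, 000, CCCCCCZ)
  read 0, top C: go to q, push CC → (q, 00, CCCCCCCZ)
  read 0, top C: go to q, push CC → (q, 0, CCCCCCCCZ)
  read 0, top C: go to q, push CC → (q, ε, CCCCCCCCCZ)
All input consumed; M is in state q.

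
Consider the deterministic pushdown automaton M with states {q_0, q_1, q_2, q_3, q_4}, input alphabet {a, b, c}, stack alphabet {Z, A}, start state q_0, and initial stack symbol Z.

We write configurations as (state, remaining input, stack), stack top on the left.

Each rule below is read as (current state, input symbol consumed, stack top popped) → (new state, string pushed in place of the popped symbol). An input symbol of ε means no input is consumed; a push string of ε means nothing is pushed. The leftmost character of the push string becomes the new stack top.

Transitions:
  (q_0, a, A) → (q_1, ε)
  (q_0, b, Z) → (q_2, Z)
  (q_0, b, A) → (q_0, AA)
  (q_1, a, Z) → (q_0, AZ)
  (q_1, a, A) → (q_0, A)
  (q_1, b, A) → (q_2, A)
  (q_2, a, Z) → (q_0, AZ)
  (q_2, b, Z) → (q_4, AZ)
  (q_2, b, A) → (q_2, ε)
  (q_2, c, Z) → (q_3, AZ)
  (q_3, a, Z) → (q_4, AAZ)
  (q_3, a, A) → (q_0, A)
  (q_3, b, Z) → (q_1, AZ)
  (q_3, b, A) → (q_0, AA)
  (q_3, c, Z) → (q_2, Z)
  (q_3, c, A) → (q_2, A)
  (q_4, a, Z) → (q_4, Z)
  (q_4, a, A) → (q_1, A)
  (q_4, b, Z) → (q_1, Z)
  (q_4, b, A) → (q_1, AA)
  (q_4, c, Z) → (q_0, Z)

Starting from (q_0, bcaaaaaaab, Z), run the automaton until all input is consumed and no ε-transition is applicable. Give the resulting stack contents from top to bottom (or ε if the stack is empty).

AAZ

(q_0, bcaaaaaaab, Z)
  read b, top Z: go to q_2, push Z → (q_2, caaaaaaab, Z)
  read c, top Z: go to q_3, push AZ → (q_3, aaaaaaab, AZ)
  read a, top A: go to q_0, push A → (q_0, aaaaaab, AZ)
  read a, top A: go to q_1, push ε → (q_1, aaaaab, Z)
  read a, top Z: go to q_0, push AZ → (q_0, aaaab, AZ)
  read a, top A: go to q_1, push ε → (q_1, aaab, Z)
  read a, top Z: go to q_0, push AZ → (q_0, aab, AZ)
  read a, top A: go to q_1, push ε → (q_1, ab, Z)
  read a, top Z: go to q_0, push AZ → (q_0, b, AZ)
  read b, top A: go to q_0, push AA → (q_0, ε, AAZ)
All input consumed in state q_0 with stack AAZ.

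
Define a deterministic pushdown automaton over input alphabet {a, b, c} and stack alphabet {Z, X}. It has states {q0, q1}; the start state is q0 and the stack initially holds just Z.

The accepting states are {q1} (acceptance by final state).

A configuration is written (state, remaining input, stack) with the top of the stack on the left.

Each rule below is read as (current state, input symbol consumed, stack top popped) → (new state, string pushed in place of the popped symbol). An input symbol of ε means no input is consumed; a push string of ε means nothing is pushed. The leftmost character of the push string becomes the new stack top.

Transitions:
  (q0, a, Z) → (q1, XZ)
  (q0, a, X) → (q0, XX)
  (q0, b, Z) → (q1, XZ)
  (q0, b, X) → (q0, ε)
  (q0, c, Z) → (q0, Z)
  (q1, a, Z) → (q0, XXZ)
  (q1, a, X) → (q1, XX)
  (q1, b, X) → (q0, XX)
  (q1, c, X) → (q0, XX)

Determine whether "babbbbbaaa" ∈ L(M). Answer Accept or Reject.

Accept

(q0, babbbbbaaa, Z)
  read b, top Z: go to q1, push XZ → (q1, abbbbbaaa, XZ)
  read a, top X: go to q1, push XX → (q1, bbbbbaaa, XXZ)
  read b, top X: go to q0, push XX → (q0, bbbbaaa, XXXZ)
  read b, top X: go to q0, push ε → (q0, bbbaaa, XXZ)
  read b, top X: go to q0, push ε → (q0, bbaaa, XZ)
  read b, top X: go to q0, push ε → (q0, baaa, Z)
  read b, top Z: go to q1, push XZ → (q1, aaa, XZ)
  read a, top X: go to q1, push XX → (q1, aa, XXZ)
  read a, top X: go to q1, push XX → (q1, a, XXXZ)
  read a, top X: go to q1, push XX → (q1, ε, XXXXZ)
All input consumed; state q1 ∈ F.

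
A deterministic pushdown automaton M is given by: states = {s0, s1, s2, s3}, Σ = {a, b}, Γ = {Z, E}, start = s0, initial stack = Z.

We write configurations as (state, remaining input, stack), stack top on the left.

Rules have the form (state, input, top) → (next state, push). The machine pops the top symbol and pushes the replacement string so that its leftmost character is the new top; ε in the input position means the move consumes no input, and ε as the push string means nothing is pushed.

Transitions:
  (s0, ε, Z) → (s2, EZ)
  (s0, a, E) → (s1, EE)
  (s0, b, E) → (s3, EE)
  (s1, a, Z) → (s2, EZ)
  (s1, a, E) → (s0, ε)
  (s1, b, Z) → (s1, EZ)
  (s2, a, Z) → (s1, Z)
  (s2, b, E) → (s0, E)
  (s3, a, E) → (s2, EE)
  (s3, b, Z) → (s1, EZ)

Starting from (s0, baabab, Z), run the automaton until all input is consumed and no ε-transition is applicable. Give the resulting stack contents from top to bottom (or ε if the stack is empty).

EEEZ

(s0, baabab, Z) ⊢ (s2, baabab, EZ) ⊢ (s0, aabab, EZ) ⊢ (s1, abab, EEZ) ⊢ (s0, bab, EZ) ⊢ (s3, ab, EEZ) ⊢ (s2, b, EEEZ) ⊢ (s0, ε, EEEZ)
All input consumed in state s0 with stack EEEZ.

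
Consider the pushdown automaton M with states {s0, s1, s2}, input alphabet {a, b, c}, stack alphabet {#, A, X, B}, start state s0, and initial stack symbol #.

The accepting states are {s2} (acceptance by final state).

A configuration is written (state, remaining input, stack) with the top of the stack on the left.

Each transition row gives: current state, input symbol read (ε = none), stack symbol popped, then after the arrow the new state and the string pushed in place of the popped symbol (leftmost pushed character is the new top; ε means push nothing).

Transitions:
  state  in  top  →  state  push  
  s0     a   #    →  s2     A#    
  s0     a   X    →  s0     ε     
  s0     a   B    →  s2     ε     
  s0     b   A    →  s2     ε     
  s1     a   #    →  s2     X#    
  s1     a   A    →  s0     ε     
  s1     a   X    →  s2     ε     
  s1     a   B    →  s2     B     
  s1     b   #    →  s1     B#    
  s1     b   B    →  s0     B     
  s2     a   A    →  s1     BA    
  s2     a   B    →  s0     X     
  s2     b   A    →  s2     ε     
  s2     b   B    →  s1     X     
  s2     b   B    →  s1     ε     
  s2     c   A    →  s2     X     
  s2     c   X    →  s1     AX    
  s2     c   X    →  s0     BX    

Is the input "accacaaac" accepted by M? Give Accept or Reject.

One accepting computation: (s0, accacaaac, #) ⊢ (s2, ccacaaac, A#) ⊢ (s2, cacaaac, X#) ⊢ (s0, acaaac, BX#) ⊢ (s2, caaac, X#) ⊢ (s1, aaac, AX#) ⊢ (s0, aac, X#) ⊢ (s0, ac, #) ⊢ (s2, c, A#) ⊢ (s2, ε, X#)
All input consumed and state s2 ∈ F.

Accept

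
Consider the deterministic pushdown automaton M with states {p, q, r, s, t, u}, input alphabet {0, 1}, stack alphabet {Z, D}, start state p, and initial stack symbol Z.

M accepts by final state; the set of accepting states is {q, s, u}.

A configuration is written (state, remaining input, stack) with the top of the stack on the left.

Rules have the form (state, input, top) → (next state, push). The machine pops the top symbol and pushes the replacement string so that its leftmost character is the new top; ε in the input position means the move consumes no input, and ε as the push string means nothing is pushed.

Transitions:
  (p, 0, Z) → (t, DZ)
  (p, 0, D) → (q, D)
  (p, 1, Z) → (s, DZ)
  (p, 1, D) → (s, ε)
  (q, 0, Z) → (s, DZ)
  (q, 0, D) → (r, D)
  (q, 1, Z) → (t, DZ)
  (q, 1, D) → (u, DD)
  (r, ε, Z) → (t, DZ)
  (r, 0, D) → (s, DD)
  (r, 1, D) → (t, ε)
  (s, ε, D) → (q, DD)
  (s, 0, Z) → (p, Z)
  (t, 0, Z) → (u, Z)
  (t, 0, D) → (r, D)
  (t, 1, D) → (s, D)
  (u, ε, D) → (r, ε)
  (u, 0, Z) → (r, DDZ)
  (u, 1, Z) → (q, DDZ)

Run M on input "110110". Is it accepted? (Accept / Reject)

(p, 110110, Z)
  read 1, top Z: go to s, push DZ → (s, 10110, DZ)
  ε-move, top D: go to q, push DD → (q, 10110, DDZ)
  read 1, top D: go to u, push DD → (u, 0110, DDDZ)
  ε-move, top D: go to r, push ε → (r, 0110, DDZ)
  read 0, top D: go to s, push DD → (s, 110, DDDZ)
  ε-move, top D: go to q, push DD → (q, 110, DDDDZ)
  read 1, top D: go to u, push DD → (u, 10, DDDDDZ)
  ε-move, top D: go to r, push ε → (r, 10, DDDDZ)
  read 1, top D: go to t, push ε → (t, 0, DDDZ)
  read 0, top D: go to r, push D → (r, ε, DDDZ)
All input consumed; state r ∉ F and no further ε-move applies.

Reject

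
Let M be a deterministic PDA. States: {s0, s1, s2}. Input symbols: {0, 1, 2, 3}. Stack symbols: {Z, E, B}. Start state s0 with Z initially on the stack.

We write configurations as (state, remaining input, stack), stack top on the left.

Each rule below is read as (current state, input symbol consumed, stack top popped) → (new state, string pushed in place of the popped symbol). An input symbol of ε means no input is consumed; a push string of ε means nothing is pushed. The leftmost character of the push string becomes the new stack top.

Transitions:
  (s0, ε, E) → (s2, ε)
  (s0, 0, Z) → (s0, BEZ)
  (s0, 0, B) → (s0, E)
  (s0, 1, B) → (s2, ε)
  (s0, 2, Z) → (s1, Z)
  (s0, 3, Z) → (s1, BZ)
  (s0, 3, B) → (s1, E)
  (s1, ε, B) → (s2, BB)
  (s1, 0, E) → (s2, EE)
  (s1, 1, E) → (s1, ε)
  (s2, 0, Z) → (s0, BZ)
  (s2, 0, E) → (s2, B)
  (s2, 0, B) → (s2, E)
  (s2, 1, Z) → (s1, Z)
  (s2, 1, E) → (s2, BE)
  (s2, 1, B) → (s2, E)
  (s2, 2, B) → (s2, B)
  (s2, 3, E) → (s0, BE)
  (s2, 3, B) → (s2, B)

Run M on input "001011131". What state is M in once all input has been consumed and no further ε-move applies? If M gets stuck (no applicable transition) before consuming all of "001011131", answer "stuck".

(s0, 001011131, Z) ⊢ (s0, 01011131, BEZ) ⊢ (s0, 1011131, EEZ) ⊢ (s2, 1011131, EZ) ⊢ (s2, 011131, BEZ) ⊢ (s2, 11131, EEZ) ⊢ (s2, 1131, BEEZ) ⊢ (s2, 131, EEEZ) ⊢ (s2, 31, BEEEZ) ⊢ (s2, 1, BEEEZ) ⊢ (s2, ε, EEEEZ)
All input consumed; M is in state s2.

s2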